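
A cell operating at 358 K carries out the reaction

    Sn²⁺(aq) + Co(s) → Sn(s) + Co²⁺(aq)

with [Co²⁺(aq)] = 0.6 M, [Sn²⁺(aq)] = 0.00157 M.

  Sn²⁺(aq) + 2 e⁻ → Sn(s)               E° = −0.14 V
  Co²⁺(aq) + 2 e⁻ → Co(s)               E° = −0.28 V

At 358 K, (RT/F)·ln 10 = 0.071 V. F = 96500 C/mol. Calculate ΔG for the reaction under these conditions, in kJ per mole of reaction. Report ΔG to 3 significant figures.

With Sn²⁺/Sn reduced at the cathode, E°cell = −0.14 − (−0.28) = +0.14 V and n = 2.
The reaction quotient is [Co²⁺(aq)] / [Sn²⁺(aq)] = 382; by Nernst, E = +0.14 − (0.071/2)(2.582) = +0.0483 V.
Finally ΔG = −nFE = −(2)(96500 C/mol)(+0.0483 V) = −9.32 kJ/mol.

−9.32 kJ/mol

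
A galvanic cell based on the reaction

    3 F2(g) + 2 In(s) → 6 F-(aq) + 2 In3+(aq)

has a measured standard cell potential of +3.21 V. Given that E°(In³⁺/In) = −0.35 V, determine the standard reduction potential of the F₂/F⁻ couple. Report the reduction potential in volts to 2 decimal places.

+2.86 V

In the reaction as written the F₂/F⁻ couple is reduced (cathode) and In³⁺/In is oxidized (anode), so E°cell = E°(F₂/F⁻) − E°(In³⁺/In).
E°(F₂/F⁻) = E°cell + E°(anode) = +3.21 + (−0.35) = +2.86 V.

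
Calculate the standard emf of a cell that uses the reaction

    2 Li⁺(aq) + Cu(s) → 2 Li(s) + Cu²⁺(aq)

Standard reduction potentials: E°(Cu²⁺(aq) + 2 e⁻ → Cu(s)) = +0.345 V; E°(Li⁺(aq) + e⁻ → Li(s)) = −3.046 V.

In the reaction as written, Li⁺(aq) is reduced (cathode) and Cu²⁺(aq) is produced by oxidation at the anode.
E°cell = E°(cathode) − E°(anode) = −3.046 − (+0.345) = −3.391 V.

−3.391 V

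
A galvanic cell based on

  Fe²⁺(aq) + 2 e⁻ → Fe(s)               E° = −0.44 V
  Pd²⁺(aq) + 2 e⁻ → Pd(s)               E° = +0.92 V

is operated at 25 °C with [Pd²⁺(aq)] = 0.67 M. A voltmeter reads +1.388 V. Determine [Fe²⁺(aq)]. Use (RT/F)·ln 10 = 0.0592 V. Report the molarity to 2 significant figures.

Pd²⁺/Pd is the cathode (higher E°); E°cell = +0.92 − (−0.44) = +1.36 V with n = 2.
Rearranging E = E° − (0.0592/n)·log Q gives log Q = 2(+1.36 − (+1.388))/0.0592 = −0.946.
For Pd²⁺(aq) + Fe(s) → Pd(s) + Fe²⁺(aq), the reaction quotient is Q = [Fe²⁺(aq)] / [Pd²⁺(aq)].
Substituting the known concentrations and solving, log [Fe²⁺(aq)] = −1.120 and [Fe²⁺(aq)] = 0.076 M.

0.076 M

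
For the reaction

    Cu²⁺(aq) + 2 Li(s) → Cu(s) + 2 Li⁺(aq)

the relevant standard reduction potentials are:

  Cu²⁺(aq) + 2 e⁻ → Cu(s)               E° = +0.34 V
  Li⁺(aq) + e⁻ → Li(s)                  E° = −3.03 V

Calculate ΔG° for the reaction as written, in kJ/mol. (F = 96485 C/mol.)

−650 kJ/mol

In the reaction as written Cu²⁺(aq) is reduced, so the Cu²⁺/Cu couple is the cathode and Li⁺/Li is the anode.
E°cell = +0.34 − (−3.03) = +3.37 V; balancing electrons gives n = 2.
ΔG° = −nFE°cell = −(2)(96485)(+3.37) J/mol = −650 kJ/mol.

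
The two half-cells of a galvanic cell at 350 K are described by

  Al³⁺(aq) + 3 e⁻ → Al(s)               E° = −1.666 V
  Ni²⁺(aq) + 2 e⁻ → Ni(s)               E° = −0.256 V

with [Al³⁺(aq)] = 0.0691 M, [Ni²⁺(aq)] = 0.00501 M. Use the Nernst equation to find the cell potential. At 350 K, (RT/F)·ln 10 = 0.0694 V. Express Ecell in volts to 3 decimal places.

Ni²⁺/Ni is reduced (cathode, E° = −0.256 V) and Al³⁺/Al is oxidized (anode).
E°cell = E°cat − E°an = −0.256 − (−1.666) = +1.410 V; n = 6.
Balancing gives 3 Ni²⁺(aq) + 2 Al(s) → 3 Ni(s) + 2 Al³⁺(aq); hence Q = [Al³⁺(aq)]^2 / [Ni²⁺(aq)]^3 = 3.8×10^4 (log Q = 4.579).
By the Nernst equation, E = +1.410 − (0.0694/6)·(4.579) = +1.357 V.

+1.357 V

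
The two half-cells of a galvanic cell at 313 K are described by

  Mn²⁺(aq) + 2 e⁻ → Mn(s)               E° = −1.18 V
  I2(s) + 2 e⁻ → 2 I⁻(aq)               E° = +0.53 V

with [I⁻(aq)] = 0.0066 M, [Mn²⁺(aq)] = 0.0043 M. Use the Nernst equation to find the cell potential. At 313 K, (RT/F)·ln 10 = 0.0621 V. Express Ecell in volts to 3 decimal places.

I₂/I⁻ is reduced (cathode, E° = +0.53 V) and Mn²⁺/Mn is oxidized (anode).
The standard potential is +0.53 − (−1.18) = +1.71 V and the balanced reaction transfers n = 2 electrons.
Balancing gives I2(s) + Mn(s) → 2 I⁻(aq) + Mn²⁺(aq); hence Q = [I⁻(aq)]^2·[Mn²⁺(aq)] = 1.87×10^−7 (log Q = −6.727).
By the Nernst equation, E = +1.71 − (0.0621/2)·(−6.727) = +1.919 V.

+1.919 V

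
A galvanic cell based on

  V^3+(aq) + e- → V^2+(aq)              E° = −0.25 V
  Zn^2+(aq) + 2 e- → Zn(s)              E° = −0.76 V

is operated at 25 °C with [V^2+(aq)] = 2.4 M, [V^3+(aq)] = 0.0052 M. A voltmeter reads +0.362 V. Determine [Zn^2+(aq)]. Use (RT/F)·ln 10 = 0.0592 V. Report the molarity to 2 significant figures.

V³⁺/V²⁺ is the cathode (higher E°); E°cell = −0.25 − (−0.76) = +0.51 V with n = 2.
From the Nernst equation, log Q = n(E° − E)/0.0592 = 2·(+0.51 − (+0.362))/0.0592 = 5.000.
The balanced reaction is 2 V^3+(aq) + Zn(s) → 2 V^2+(aq) + Zn^2+(aq), so Q = ([V^2+(aq)]^2·[Zn^2+(aq)]) / [V^3+(aq)]^2.
Substituting the known concentrations and solving, log [Zn^2+(aq)] = −0.328 and [Zn^2+(aq)] = 0.47 M.

0.47 M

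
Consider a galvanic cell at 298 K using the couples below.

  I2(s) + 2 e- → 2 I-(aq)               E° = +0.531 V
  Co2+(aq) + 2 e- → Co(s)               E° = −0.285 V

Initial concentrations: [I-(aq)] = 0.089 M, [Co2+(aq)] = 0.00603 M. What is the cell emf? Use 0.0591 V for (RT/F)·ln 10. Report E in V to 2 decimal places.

+0.94 V

I₂/I⁻ is reduced (cathode, E° = +0.531 V) and Co²⁺/Co is oxidized (anode).
E°cell = +0.531 − (−0.285) = +0.816 V, with n = 2 electrons transferred.
Balancing gives I2(s) + Co(s) → 2 I-(aq) + Co2+(aq); hence Q = [I-(aq)]^2·[Co2+(aq)] = 4.78×10^−5 (log Q = −4.321).
E = E° − (0.0591/n)·log Q = +0.816 − (0.0591/2)(−4.321) = +0.94 V.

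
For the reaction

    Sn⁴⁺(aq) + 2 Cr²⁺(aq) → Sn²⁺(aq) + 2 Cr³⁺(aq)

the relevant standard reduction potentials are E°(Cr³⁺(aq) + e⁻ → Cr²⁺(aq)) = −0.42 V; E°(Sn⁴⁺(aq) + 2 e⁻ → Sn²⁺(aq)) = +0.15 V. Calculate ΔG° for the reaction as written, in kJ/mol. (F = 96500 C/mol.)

−110 kJ/mol

In the reaction as written Sn⁴⁺(aq) is reduced, so the Sn⁴⁺/Sn²⁺ couple is the cathode and Cr³⁺/Cr²⁺ is the anode.
E°cell = +0.15 − (−0.42) = +0.57 V; balancing electrons gives n = 2.
ΔG° = −nFE°cell = −(2)(96500)(+0.57) J/mol = −110 kJ/mol.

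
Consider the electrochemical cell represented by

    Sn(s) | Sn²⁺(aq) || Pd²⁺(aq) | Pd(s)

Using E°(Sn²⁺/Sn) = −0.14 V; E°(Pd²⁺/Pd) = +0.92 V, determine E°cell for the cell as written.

+1.06 V

By convention the left-hand electrode in cell notation is the anode (oxidation) and the right-hand electrode is the cathode (reduction).
E°cell = E°(right) − E°(left) = +0.92 − (−0.14) = +1.06 V.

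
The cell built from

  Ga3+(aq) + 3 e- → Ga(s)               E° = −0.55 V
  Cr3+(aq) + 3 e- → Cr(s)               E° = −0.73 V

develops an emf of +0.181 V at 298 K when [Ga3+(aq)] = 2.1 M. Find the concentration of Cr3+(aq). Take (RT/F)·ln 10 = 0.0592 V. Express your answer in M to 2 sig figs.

With Ga³⁺/Ga at the cathode and Cr³⁺/Cr at the anode, E°cell = −0.55 − (−0.73) = +0.18 V (n = 3).
Since E = E° − (0.0592/n)·log Q, log Q = n(E° − E)/0.0592 = −0.051.
The balanced reaction is Ga3+(aq) + Cr(s) → Ga(s) + Cr3+(aq), so Q = [Cr3+(aq)] / [Ga3+(aq)].
Solving for the unknown gives log [Cr3+(aq)] = 0.271, so [Cr3+(aq)] ≈ 1.9 M.

1.9 M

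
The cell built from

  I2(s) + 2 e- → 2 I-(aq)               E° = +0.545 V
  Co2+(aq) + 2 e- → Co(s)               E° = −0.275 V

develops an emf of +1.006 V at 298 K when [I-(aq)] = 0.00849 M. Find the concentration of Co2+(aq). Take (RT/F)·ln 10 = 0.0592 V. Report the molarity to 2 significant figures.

I₂/I⁻ is the cathode (higher E°); E°cell = +0.545 − (−0.275) = +0.820 V with n = 2.
From the Nernst equation, log Q = n(E° − E)/0.0592 = 2·(+0.820 − (+1.006))/0.0592 = −6.284.
Balancing electrons gives I2(s) + Co(s) → 2 I-(aq) + Co2+(aq); thus Q = [I-(aq)]^2·[Co2+(aq)].
Solving for the unknown gives log [Co2+(aq)] = −2.142, so [Co2+(aq)] ≈ 0.0072 M.

0.0072 M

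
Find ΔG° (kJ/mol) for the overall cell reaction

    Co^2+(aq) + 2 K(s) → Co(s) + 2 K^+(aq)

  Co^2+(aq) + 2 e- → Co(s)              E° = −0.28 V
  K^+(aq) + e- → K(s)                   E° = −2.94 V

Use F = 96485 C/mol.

In the reaction as written Co^2+(aq) is reduced, so the Co²⁺/Co couple is the cathode and K⁺/K is the anode.
E°cell = −0.28 − (−2.94) = +2.66 V; balancing electrons gives n = 2.
ΔG° = −nFE°cell = −(2)(96485)(+2.66) J/mol = −513 kJ/mol.

−513 kJ/mol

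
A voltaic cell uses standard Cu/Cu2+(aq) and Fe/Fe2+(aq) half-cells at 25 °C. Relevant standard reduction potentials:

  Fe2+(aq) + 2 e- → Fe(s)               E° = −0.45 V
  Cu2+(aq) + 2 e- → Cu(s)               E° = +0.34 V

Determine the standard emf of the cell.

+0.79 V

Of the two couples in this cell, the one with the more positive reduction potential is reduced at the cathode: here that is Cu²⁺/Cu (+0.34 V); Fe²⁺/Fe (−0.45 V) is the anode.
E°cell = E°(cathode) − E°(anode) = +0.34 − (−0.45) = +0.79 V.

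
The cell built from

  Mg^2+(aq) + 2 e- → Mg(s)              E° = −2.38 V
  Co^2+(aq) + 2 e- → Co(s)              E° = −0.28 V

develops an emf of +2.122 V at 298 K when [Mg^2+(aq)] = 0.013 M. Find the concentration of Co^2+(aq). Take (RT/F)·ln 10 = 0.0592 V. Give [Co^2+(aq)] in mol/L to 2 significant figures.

The Co²⁺/Co couple has the larger reduction potential, so it is the cathode: E°cell = −0.28 − (−2.38) = +2.10 V and n = 2.
Rearranging E = E° − (0.0592/n)·log Q gives log Q = 2(+2.10 − (+2.122))/0.0592 = −0.743.
For Co^2+(aq) + Mg(s) → Co(s) + Mg^2+(aq), the reaction quotient is Q = [Mg^2+(aq)] / [Co^2+(aq)].
Substituting the known concentrations and solving, log [Co^2+(aq)] = −1.143 and [Co^2+(aq)] = 0.072 M.

0.072 M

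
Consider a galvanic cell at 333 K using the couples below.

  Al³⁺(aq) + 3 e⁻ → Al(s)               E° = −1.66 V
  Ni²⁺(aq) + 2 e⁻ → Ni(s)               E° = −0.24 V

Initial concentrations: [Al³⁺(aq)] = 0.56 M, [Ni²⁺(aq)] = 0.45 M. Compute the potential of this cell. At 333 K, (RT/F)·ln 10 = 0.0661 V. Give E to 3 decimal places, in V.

The Ni²⁺/Ni couple has the more positive E°, so it is the cathode; Al³⁺/Al is the anode.
The standard potential is −0.24 − (−1.66) = +1.42 V and the balanced reaction transfers n = 6 electrons.
For the overall reaction 3 Ni²⁺(aq) + 2 Al(s) → 3 Ni(s) + 2 Al³⁺(aq), Q = [Al³⁺(aq)]^2 / [Ni²⁺(aq)]^3 = 3.44, giving log Q = 0.537.
By the Nernst equation, E = +1.42 − (0.0661/6)·(0.537) = +1.414 V.

+1.414 V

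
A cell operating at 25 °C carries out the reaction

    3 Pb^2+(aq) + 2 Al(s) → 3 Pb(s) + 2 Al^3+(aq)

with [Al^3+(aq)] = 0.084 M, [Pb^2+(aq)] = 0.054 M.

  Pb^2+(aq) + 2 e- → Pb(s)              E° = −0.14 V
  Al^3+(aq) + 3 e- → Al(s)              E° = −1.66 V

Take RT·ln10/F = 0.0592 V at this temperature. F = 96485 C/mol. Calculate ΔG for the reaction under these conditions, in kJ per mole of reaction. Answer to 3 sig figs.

−871 kJ/mol

E°cell = −0.14 − (−1.66) = +1.52 V; the balanced reaction transfers n = 6 electrons.
The reaction quotient is [Al^3+(aq)]^2 / [Pb^2+(aq)]^3 = 44.8; by Nernst, E = +1.52 − (0.0592/6)(1.651) = +1.5037 V.
ΔG = −nFE = −(6)(96485)(+1.5037) J/mol = −871 kJ/mol.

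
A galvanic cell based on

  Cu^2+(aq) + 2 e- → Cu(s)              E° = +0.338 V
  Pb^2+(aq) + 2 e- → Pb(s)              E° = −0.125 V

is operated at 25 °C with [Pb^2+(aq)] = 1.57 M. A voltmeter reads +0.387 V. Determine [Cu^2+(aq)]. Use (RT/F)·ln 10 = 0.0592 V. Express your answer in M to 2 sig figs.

With Cu²⁺/Cu at the cathode and Pb²⁺/Pb at the anode, E°cell = +0.338 − (−0.125) = +0.463 V (n = 2).
Rearranging E = E° − (0.0592/n)·log Q gives log Q = 2(+0.463 − (+0.387))/0.0592 = 2.568.
Balancing electrons gives Cu^2+(aq) + Pb(s) → Cu(s) + Pb^2+(aq); thus Q = [Pb^2+(aq)] / [Cu^2+(aq)].
Substituting the known concentrations and solving, log [Cu^2+(aq)] = −2.372 and [Cu^2+(aq)] = 0.0042 M.

0.0042 M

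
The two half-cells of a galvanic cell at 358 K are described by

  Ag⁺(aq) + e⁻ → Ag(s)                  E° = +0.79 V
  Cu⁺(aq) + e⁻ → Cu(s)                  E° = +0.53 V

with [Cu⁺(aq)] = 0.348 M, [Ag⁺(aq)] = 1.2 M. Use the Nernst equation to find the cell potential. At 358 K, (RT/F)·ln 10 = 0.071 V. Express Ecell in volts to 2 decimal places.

Ag⁺/Ag is reduced (cathode, E° = +0.79 V) and Cu⁺/Cu is oxidized (anode).
E°cell = +0.79 − (+0.53) = +0.26 V, with n = 1 electron transferred.
Balancing gives Ag⁺(aq) + Cu(s) → Ag(s) + Cu⁺(aq); hence Q = [Cu⁺(aq)] / [Ag⁺(aq)] = 0.29 (log Q = −0.538).
Applying E = E° − (RT ln10/nF)·log Q gives +0.26 − (0.071/1)(−0.538) = +0.30 V.

+0.30 V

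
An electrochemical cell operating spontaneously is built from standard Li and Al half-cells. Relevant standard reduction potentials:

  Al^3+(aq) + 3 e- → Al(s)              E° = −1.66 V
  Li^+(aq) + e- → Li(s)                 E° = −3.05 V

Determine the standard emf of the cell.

The Al³⁺/Al couple has the higher E°, so Al ion is reduced (cathode) and Li is oxidized (anode).
E°cell = E°(cathode) − E°(anode) = −1.66 − (−3.05) = +1.39 V.

+1.39 V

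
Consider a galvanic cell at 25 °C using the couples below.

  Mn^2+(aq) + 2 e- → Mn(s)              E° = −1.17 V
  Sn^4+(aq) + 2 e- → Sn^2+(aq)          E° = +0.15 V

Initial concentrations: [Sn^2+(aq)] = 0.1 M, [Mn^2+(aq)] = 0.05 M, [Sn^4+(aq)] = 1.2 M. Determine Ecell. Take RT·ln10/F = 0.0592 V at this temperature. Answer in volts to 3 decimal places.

Sn⁴⁺/Sn²⁺ is reduced (cathode, E° = +0.15 V) and Mn²⁺/Mn is oxidized (anode).
The standard potential is +0.15 − (−1.17) = +1.32 V and the balanced reaction transfers n = 2 electrons.
Balancing gives Sn^4+(aq) + Mn(s) → Sn^2+(aq) + Mn^2+(aq); hence Q = ([Sn^2+(aq)]·[Mn^2+(aq)]) / [Sn^4+(aq)] = 0.00417 (log Q = −2.380).
By the Nernst equation, E = +1.32 − (0.0592/2)·(−2.380) = +1.390 V.

+1.390 V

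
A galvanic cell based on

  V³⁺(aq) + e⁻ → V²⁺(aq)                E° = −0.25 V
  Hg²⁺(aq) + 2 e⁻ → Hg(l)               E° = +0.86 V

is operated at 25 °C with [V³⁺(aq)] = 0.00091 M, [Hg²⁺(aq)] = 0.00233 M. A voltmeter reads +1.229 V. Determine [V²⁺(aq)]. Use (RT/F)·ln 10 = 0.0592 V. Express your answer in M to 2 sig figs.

1.9 M

Hg²⁺/Hg is the cathode (higher E°); E°cell = +0.86 − (−0.25) = +1.11 V with n = 2.
Rearranging E = E° − (0.0592/n)·log Q gives log Q = 2(+1.11 − (+1.229))/0.0592 = −4.020.
For Hg²⁺(aq) + 2 V²⁺(aq) → Hg(l) + 2 V³⁺(aq), the reaction quotient is Q = [V³⁺(aq)]^2 / ([Hg²⁺(aq)]·[V²⁺(aq)]^2).
Solving for the unknown gives log [V²⁺(aq)] = 0.285, so [V²⁺(aq)] ≈ 1.9 M.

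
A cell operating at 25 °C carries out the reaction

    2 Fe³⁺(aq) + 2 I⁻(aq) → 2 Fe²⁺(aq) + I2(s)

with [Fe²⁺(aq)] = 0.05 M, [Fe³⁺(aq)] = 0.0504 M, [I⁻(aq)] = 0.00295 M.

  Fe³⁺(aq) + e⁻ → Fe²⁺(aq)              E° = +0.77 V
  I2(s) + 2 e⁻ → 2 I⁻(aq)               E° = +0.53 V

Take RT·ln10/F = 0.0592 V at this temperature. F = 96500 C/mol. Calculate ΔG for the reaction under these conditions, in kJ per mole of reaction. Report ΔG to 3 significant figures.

E°cell = +0.77 − (+0.53) = +0.24 V; the balanced reaction transfers n = 2 electrons.
Here Q = [Fe²⁺(aq)]^2 / ([Fe³⁺(aq)]^2·[I⁻(aq)]^2) = 1.13×10^5 (log Q = 5.053), giving E = +0.24 − (0.0592/2)·(5.053) = +0.0904 V.
ΔG = −nFE = −(2)(96500)(+0.0904) J/mol = −17.4 kJ/mol.

−17.4 kJ/mol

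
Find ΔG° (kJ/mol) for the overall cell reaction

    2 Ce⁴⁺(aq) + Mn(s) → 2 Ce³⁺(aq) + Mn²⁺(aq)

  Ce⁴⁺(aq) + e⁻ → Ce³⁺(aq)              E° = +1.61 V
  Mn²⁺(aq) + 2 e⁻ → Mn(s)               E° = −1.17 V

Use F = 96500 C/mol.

In the reaction as written Ce⁴⁺(aq) is reduced, so the Ce⁴⁺/Ce³⁺ couple is the cathode and Mn²⁺/Mn is the anode.
E°cell = +1.61 − (−1.17) = +2.78 V; balancing electrons gives n = 2.
ΔG° = −nFE°cell = −(2)(96500)(+2.78) J/mol = −537 kJ/mol.

−537 kJ/mol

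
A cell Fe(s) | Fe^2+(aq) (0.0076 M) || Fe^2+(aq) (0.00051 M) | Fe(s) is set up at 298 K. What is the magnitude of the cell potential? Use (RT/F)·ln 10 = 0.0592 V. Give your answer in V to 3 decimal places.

0.035 V

For a concentration cell E°cell = 0, since both electrodes use the same couple.
The compartment with the higher Fe^2+(aq) concentration (0.0076 M) acts as the cathode; ions are reduced there and produced at the dilute (0.00051 M) anode.
With n = 2, Ecell = −(0.0592/2)·log([dilute]/[conc]) = −(0.0592/2)·log(0.00051/0.0076) = +0.035 V.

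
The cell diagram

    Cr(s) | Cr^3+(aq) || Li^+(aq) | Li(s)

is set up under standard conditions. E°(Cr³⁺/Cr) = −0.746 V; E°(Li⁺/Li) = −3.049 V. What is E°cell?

−2.303 V

By convention the left-hand electrode in cell notation is the anode (oxidation) and the right-hand electrode is the cathode (reduction).
E°cell = E°(right) − E°(left) = −3.049 − (−0.746) = −2.303 V.
The negative sign shows that, as written, the cell would require an external voltage to drive the reaction.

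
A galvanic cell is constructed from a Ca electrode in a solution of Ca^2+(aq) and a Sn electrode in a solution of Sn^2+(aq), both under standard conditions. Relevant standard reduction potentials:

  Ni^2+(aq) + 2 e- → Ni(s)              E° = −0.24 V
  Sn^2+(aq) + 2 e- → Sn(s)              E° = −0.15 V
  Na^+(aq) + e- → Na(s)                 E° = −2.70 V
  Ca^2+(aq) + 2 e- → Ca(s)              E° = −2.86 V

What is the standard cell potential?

+2.71 V

Of the two couples in this cell, the one with the more positive reduction potential is reduced at the cathode: here that is Sn²⁺/Sn (−0.15 V); Ca²⁺/Ca (−2.86 V) is the anode.
E°cell = E°(cathode) − E°(anode) = −0.15 − (−2.86) = +2.71 V.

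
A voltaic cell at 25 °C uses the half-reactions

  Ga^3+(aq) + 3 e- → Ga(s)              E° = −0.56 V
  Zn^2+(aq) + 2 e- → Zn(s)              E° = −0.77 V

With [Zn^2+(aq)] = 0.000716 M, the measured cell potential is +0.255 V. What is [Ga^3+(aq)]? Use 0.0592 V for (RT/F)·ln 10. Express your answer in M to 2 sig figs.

0.0037 M

With Ga³⁺/Ga at the cathode and Zn²⁺/Zn at the anode, E°cell = −0.56 − (−0.77) = +0.21 V (n = 6).
Rearranging E = E° − (0.0592/n)·log Q gives log Q = 6(+0.21 − (+0.255))/0.0592 = −4.561.
The balanced reaction is 2 Ga^3+(aq) + 3 Zn(s) → 2 Ga(s) + 3 Zn^2+(aq), so Q = [Zn^2+(aq)]^3 / [Ga^3+(aq)]^2.
Isolating [Ga^3+(aq)] in Q = 10^{−4.561} yields log [Ga^3+(aq)] = −2.437, i.e. 0.0037 M.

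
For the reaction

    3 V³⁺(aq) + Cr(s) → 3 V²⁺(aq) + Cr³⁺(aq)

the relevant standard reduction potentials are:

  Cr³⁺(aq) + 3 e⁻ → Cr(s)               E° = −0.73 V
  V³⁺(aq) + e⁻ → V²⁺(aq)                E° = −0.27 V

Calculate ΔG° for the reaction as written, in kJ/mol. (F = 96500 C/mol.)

In the reaction as written V³⁺(aq) is reduced, so the V³⁺/V²⁺ couple is the cathode and Cr³⁺/Cr is the anode.
E°cell = −0.27 − (−0.73) = +0.46 V; balancing electrons gives n = 3.
ΔG° = −nFE°cell = −(3)(96500)(+0.46) J/mol = −133 kJ/mol.

−133 kJ/mol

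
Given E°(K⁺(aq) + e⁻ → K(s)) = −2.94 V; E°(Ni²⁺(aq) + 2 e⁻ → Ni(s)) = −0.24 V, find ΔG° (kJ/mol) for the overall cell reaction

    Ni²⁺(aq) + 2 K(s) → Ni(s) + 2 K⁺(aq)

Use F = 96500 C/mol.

−521 kJ/mol

In the reaction as written Ni²⁺(aq) is reduced, so the Ni²⁺/Ni couple is the cathode and K⁺/K is the anode.
E°cell = −0.24 − (−2.94) = +2.70 V; balancing electrons gives n = 2.
ΔG° = −nFE°cell = −(2)(96500)(+2.70) J/mol = −521 kJ/mol.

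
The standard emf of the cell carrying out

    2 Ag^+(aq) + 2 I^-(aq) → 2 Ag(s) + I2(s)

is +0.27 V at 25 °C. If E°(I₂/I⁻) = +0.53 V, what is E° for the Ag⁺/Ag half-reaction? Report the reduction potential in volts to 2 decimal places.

In the reaction as written the Ag⁺/Ag couple is reduced (cathode) and I₂/I⁻ is oxidized (anode), so E°cell = E°(Ag⁺/Ag) − E°(I₂/I⁻).
E°(Ag⁺/Ag) = E°cell + E°(anode) = +0.27 + (+0.53) = +0.80 V.

+0.80 V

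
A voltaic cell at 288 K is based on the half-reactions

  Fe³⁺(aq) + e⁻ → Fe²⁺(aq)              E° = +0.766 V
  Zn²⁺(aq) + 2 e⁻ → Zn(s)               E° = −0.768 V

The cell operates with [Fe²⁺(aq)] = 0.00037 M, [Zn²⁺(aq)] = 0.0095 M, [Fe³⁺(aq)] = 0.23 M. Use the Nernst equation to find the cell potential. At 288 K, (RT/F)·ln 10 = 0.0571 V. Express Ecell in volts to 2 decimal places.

Fe³⁺/Fe²⁺ is reduced (cathode, E° = +0.766 V) and Zn²⁺/Zn is oxidized (anode).
The standard potential is +0.766 − (−0.768) = +1.534 V and the balanced reaction transfers n = 2 electrons.
For the overall reaction 2 Fe³⁺(aq) + Zn(s) → 2 Fe²⁺(aq) + Zn²⁺(aq), Q = ([Fe²⁺(aq)]^2·[Zn²⁺(aq)]) / [Fe³⁺(aq)]^2 = 2.46×10^−8, giving log Q = −7.609.
By the Nernst equation, E = +1.534 − (0.0571/2)·(−7.609) = +1.75 V.

+1.75 V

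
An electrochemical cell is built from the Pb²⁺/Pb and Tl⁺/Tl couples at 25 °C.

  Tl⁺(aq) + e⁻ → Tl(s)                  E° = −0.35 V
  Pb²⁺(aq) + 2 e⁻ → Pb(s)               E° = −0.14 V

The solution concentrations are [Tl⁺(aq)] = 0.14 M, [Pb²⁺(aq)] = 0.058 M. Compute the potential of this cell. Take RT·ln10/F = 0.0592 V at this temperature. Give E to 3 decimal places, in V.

+0.224 V

Since E°(Pb²⁺/Pb) > E°(Tl⁺/Tl), Pb²⁺/Pb serves as the cathode.
The standard potential is −0.14 − (−0.35) = +0.21 V and the balanced reaction transfers n = 2 electrons.
The balanced reaction is Pb²⁺(aq) + 2 Tl(s) → Pb(s) + 2 Tl⁺(aq), so Q = [Tl⁺(aq)]^2 / [Pb²⁺(aq)] = 0.338 and log Q = −0.471.
Applying E = E° − (RT ln10/nF)·log Q gives +0.21 − (0.0592/2)(−0.471) = +0.224 V.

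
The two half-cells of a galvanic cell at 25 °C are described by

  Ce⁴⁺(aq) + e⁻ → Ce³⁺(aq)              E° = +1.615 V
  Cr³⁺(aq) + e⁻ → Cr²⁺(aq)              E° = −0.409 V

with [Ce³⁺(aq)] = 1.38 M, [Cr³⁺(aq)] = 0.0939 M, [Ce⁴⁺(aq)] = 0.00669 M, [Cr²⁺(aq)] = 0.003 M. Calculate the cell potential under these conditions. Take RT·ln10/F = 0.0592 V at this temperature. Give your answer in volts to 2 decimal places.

+1.80 V

Since E°(Ce⁴⁺/Ce³⁺) > E°(Cr³⁺/Cr²⁺), Ce⁴⁺/Ce³⁺ serves as the cathode.
The standard potential is +1.615 − (−0.409) = +2.024 V and the balanced reaction transfers n = 1 electron.
The balanced reaction is Ce⁴⁺(aq) + Cr²⁺(aq) → Ce³⁺(aq) + Cr³⁺(aq), so Q = ([Ce³⁺(aq)]·[Cr³⁺(aq)]) / ([Ce⁴⁺(aq)]·[Cr²⁺(aq)]) = 6.46×10^3 and log Q = 3.810.
E = E° − (0.0592/n)·log Q = +2.024 − (0.0592/1)(3.810) = +1.80 V.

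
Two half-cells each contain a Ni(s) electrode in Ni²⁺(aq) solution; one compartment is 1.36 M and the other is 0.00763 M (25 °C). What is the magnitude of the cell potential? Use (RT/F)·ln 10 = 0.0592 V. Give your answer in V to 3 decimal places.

0.067 V

For a concentration cell E°cell = 0, since both electrodes use the same couple.
The compartment with the higher Ni²⁺(aq) concentration (1.36 M) acts as the cathode; ions are reduced there and produced at the dilute (0.00763 M) anode.
With n = 2, Ecell = −(0.0592/2)·log([dilute]/[conc]) = −(0.0592/2)·log(0.00763/1.36) = +0.067 V.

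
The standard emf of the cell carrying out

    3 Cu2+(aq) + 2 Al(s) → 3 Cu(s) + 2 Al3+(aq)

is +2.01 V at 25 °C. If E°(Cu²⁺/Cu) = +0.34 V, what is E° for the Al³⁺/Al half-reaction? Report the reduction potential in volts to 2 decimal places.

−1.67 V

In the reaction as written the Cu²⁺/Cu couple is reduced (cathode) and Al³⁺/Al is oxidized (anode), so E°cell = E°(Cu²⁺/Cu) − E°(Al³⁺/Al).
E°(Al³⁺/Al) = E°(cathode) − E°cell = +0.34 − (+2.01) = −1.67 V.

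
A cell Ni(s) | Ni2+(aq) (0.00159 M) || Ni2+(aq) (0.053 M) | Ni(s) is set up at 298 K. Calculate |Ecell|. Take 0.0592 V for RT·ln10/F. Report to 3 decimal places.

For a concentration cell E°cell = 0, since both electrodes use the same couple.
The compartment with the higher Ni2+(aq) concentration (0.053 M) acts as the cathode; ions are reduced there and produced at the dilute (0.00159 M) anode.
With n = 2, Ecell = −(0.0592/2)·log([dilute]/[conc]) = −(0.0592/2)·log(0.00159/0.053) = +0.045 V.

0.045 V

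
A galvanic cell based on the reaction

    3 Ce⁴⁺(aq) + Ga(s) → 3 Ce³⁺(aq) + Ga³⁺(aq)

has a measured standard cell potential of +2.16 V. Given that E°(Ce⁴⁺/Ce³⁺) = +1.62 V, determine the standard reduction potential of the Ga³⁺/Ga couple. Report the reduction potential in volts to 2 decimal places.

In the reaction as written the Ce⁴⁺/Ce³⁺ couple is reduced (cathode) and Ga³⁺/Ga is oxidized (anode), so E°cell = E°(Ce⁴⁺/Ce³⁺) − E°(Ga³⁺/Ga).
E°(Ga³⁺/Ga) = E°(cathode) − E°cell = +1.62 − (+2.16) = −0.54 V.

−0.54 V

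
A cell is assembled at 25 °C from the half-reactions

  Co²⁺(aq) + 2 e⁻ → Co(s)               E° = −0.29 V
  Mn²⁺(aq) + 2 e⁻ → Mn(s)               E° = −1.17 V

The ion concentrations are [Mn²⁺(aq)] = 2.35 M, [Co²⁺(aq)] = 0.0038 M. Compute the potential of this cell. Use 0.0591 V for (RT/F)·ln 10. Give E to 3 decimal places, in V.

+0.798 V

Since E°(Co²⁺/Co) > E°(Mn²⁺/Mn), Co²⁺/Co serves as the cathode.
E°cell = −0.29 − (−1.17) = +0.88 V, with n = 2 electrons transferred.
For the overall reaction Co²⁺(aq) + Mn(s) → Co(s) + Mn²⁺(aq), Q = [Mn²⁺(aq)] / [Co²⁺(aq)] = 618, giving log Q = 2.791.
Applying E = E° − (RT ln10/nF)·log Q gives +0.88 − (0.0591/2)(2.791) = +0.798 V.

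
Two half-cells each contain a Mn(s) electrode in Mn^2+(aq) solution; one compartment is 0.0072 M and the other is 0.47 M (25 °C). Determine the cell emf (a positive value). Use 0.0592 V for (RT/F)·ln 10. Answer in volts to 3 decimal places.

0.054 V

For a concentration cell E°cell = 0, since both electrodes use the same couple.
The compartment with the higher Mn^2+(aq) concentration (0.47 M) acts as the cathode; ions are reduced there and produced at the dilute (0.0072 M) anode.
With n = 2, Ecell = −(0.0592/2)·log([dilute]/[conc]) = −(0.0592/2)·log(0.0072/0.47) = +0.054 V.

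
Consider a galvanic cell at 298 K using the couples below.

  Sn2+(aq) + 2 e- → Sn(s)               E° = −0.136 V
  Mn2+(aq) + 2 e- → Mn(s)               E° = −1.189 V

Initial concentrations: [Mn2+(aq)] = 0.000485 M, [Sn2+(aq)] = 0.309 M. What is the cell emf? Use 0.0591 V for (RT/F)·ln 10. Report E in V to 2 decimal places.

Sn²⁺/Sn is reduced (cathode, E° = −0.136 V) and Mn²⁺/Mn is oxidized (anode).
E°cell = E°cat − E°an = −0.136 − (−1.189) = +1.053 V; n = 2.
Balancing gives Sn2+(aq) + Mn(s) → Sn(s) + Mn2+(aq); hence Q = [Mn2+(aq)] / [Sn2+(aq)] = 0.00157 (log Q = −2.804).
Applying E = E° − (RT ln10/nF)·log Q gives +1.053 − (0.0591/2)(−2.804) = +1.14 V.

+1.14 V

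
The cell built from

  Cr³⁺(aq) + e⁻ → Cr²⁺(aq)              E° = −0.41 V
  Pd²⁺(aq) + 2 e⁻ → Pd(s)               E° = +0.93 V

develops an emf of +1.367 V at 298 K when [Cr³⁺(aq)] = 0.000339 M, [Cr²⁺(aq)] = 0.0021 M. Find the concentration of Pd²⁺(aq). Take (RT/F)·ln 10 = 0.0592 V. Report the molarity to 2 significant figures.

With Pd²⁺/Pd at the cathode and Cr³⁺/Cr²⁺ at the anode, E°cell = +0.93 − (−0.41) = +1.34 V (n = 2).
From the Nernst equation, log Q = n(E° − E)/0.0592 = 2·(+1.34 − (+1.367))/0.0592 = −0.912.
Balancing electrons gives Pd²⁺(aq) + 2 Cr²⁺(aq) → Pd(s) + 2 Cr³⁺(aq); thus Q = [Cr³⁺(aq)]^2 / ([Pd²⁺(aq)]·[Cr²⁺(aq)]^2).
Substituting the known concentrations and solving, log [Pd²⁺(aq)] = −0.672 and [Pd²⁺(aq)] = 0.21 M.

0.21 M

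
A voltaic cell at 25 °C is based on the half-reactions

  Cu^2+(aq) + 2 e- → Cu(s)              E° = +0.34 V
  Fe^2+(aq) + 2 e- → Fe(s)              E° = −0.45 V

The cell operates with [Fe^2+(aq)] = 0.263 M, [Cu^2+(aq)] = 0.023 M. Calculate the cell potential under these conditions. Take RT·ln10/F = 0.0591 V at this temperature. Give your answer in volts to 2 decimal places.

Since E°(Cu²⁺/Cu) > E°(Fe²⁺/Fe), Cu²⁺/Cu serves as the cathode.
E°cell = E°cat − E°an = +0.34 − (−0.45) = +0.79 V; n = 2.
Balancing gives Cu^2+(aq) + Fe(s) → Cu(s) + Fe^2+(aq); hence Q = [Fe^2+(aq)] / [Cu^2+(aq)] = 11.4 (log Q = 1.058).
By the Nernst equation, E = +0.79 − (0.0591/2)·(1.058) = +0.76 V.

+0.76 V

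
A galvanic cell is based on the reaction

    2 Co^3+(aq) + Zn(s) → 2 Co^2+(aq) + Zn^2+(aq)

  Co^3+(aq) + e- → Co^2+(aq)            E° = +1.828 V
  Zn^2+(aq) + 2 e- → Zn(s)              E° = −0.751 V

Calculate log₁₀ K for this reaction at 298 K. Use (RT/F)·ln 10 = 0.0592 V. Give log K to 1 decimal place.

log K = 87.1

The Co³⁺/Co²⁺ couple is reduced (cathode); E°cell = +1.828 − (−0.751) = +2.579 V with n = 2.
At equilibrium E = 0, so log K = nE°cell / 0.0592 = (2)(+2.579) / 0.0592 = 87.1.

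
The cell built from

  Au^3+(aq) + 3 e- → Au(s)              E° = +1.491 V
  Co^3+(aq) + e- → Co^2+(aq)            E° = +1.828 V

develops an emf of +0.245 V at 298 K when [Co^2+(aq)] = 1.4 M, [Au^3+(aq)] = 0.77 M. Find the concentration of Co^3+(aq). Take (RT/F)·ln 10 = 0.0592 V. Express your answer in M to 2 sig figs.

0.036 M

Co³⁺/Co²⁺ is the cathode (higher E°); E°cell = +1.828 − (+1.491) = +0.337 V with n = 3.
Since E = E° − (0.0592/n)·log Q, log Q = n(E° − E)/0.0592 = 4.662.
The balanced reaction is 3 Co^3+(aq) + Au(s) → 3 Co^2+(aq) + Au^3+(aq), so Q = ([Co^2+(aq)]^3·[Au^3+(aq)]) / [Co^3+(aq)]^3.
Substituting the known concentrations and solving, log [Co^3+(aq)] = −1.446 and [Co^3+(aq)] = 0.036 M.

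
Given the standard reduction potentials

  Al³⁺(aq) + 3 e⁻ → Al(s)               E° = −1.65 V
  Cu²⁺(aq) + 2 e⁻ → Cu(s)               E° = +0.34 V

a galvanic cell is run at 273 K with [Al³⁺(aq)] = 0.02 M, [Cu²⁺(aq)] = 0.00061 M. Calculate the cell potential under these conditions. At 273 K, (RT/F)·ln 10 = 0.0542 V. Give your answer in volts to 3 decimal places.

+1.934 V

Cu²⁺/Cu is reduced (cathode, E° = +0.34 V) and Al³⁺/Al is oxidized (anode).
E°cell = E°cat − E°an = +0.34 − (−1.65) = +1.99 V; n = 6.
For the overall reaction 3 Cu²⁺(aq) + 2 Al(s) → 3 Cu(s) + 2 Al³⁺(aq), Q = [Al³⁺(aq)]^2 / [Cu²⁺(aq)]^3 = 1.76×10^6, giving log Q = 6.246.
Applying E = E° − (RT ln10/nF)·log Q gives +1.99 − (0.0542/6)(6.246) = +1.934 V.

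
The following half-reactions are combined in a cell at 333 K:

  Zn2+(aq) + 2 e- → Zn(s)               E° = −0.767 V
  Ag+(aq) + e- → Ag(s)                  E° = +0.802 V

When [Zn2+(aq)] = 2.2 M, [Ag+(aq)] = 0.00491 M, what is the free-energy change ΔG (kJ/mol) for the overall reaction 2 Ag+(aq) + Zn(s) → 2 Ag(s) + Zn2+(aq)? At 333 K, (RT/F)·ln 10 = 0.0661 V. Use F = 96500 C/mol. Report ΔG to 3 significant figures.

The standard cell potential is +0.802 − (−0.767) = +1.569 V, with n = 2 electrons in the balanced equation.
The reaction quotient is [Zn2+(aq)] / [Ag+(aq)]^2 = 9.13×10^4; by Nernst, E = +1.569 − (0.0661/2)(4.960) = +1.4051 V.
Finally ΔG = −nFE = −(2)(96500 C/mol)(+1.4051 V) = −271 kJ/mol.

−271 kJ/mol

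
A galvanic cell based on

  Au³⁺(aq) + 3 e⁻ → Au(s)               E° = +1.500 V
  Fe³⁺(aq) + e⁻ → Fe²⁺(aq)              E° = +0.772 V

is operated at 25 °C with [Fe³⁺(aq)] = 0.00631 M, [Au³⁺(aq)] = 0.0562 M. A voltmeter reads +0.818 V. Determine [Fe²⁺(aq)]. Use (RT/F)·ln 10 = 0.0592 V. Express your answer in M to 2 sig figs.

0.55 M

Au³⁺/Au is the cathode (higher E°); E°cell = +1.500 − (+0.772) = +0.728 V with n = 3.
Since E = E° − (0.0592/n)·log Q, log Q = n(E° − E)/0.0592 = −4.561.
Balancing electrons gives Au³⁺(aq) + 3 Fe²⁺(aq) → Au(s) + 3 Fe³⁺(aq); thus Q = [Fe³⁺(aq)]^3 / ([Au³⁺(aq)]·[Fe²⁺(aq)]^3).
Solving for the unknown gives log [Fe²⁺(aq)] = −0.263, so [Fe²⁺(aq)] ≈ 0.55 M.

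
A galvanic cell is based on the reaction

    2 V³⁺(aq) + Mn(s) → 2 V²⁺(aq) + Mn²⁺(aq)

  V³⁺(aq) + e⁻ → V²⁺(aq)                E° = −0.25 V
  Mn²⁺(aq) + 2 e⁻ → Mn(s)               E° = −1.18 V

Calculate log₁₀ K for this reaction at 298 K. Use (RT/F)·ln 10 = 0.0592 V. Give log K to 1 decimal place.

log K = 31.4

The V³⁺/V²⁺ couple is reduced (cathode); E°cell = −0.25 − (−1.18) = +0.93 V with n = 2.
At equilibrium E = 0, so log K = nE°cell / 0.0592 = (2)(+0.93) / 0.0592 = 31.4.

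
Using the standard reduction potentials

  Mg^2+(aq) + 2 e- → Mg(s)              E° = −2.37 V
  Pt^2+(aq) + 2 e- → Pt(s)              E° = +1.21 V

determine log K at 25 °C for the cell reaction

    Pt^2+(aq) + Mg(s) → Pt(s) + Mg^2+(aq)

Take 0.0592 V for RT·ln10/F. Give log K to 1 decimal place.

The Pt²⁺/Pt couple is reduced (cathode); E°cell = +1.21 − (−2.37) = +3.58 V with n = 2.
At equilibrium E = 0, so log K = nE°cell / 0.0592 = (2)(+3.58) / 0.0592 = 120.9.

log K = 120.9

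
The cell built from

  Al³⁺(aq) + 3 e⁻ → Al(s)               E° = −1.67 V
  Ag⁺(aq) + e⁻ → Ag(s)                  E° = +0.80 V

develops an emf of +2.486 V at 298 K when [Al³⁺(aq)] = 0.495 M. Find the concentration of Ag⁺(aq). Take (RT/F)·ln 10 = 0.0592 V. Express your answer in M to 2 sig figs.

1.5 M

With Ag⁺/Ag at the cathode and Al³⁺/Al at the anode, E°cell = +0.80 − (−1.67) = +2.47 V (n = 3).
Rearranging E = E° − (0.0592/n)·log Q gives log Q = 3(+2.47 − (+2.486))/0.0592 = −0.811.
For 3 Ag⁺(aq) + Al(s) → 3 Ag(s) + Al³⁺(aq), the reaction quotient is Q = [Al³⁺(aq)] / [Ag⁺(aq)]^3.
Isolating [Ag⁺(aq)] in Q = 10^{−0.811} yields log [Ag⁺(aq)] = 0.169, i.e. 1.5 M.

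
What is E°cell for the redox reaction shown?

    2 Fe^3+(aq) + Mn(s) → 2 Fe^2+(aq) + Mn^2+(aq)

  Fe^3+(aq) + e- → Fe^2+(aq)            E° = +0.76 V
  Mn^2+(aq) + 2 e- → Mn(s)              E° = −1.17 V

+1.93 V

In the reaction as written, Fe^3+(aq) is reduced (cathode) and Mn^2+(aq) is produced by oxidation at the anode.
E°cell = E°(cathode) − E°(anode) = +0.76 − (−1.17) = +1.93 V.
The positive value indicates the reaction is spontaneous as written.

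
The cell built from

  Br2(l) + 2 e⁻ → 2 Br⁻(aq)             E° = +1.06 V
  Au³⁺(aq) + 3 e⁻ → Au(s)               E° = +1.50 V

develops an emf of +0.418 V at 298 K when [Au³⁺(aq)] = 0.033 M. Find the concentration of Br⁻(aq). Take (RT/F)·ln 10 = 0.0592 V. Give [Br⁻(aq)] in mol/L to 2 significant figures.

The Au³⁺/Au couple has the larger reduction potential, so it is the cathode: E°cell = +1.50 − (+1.06) = +0.44 V and n = 6.
From the Nernst equation, log Q = n(E° − E)/0.0592 = 6·(+0.44 − (+0.418))/0.0592 = 2.230.
Balancing electrons gives 2 Au³⁺(aq) + 6 Br⁻(aq) → 2 Au(s) + 3 Br2(l); thus Q = 1 / ([Au³⁺(aq)]^2·[Br⁻(aq)]^6).
Substituting the known concentrations and solving, log [Br⁻(aq)] = 0.122 and [Br⁻(aq)] = 1.3 M.

1.3 M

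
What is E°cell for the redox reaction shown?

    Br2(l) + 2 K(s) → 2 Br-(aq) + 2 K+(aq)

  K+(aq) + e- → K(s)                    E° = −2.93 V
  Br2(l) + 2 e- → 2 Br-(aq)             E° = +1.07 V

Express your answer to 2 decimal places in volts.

In the reaction as written, Br2(l) is reduced (cathode) and K+(aq) is produced by oxidation at the anode.
E°cell = E°(cathode) − E°(anode) = +1.07 − (−2.93) = +4.00 V.

+4.00 V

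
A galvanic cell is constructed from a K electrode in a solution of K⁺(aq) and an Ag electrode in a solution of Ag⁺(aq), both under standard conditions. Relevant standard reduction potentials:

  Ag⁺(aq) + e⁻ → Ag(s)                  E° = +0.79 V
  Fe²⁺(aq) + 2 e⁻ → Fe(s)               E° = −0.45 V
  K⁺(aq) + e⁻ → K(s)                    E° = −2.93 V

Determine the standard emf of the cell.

The Ag⁺/Ag couple has the higher E°, so Ag ion is reduced (cathode) and K is oxidized (anode).
E°cell = E°(cathode) − E°(anode) = +0.79 − (−2.93) = +3.72 V.

+3.72 V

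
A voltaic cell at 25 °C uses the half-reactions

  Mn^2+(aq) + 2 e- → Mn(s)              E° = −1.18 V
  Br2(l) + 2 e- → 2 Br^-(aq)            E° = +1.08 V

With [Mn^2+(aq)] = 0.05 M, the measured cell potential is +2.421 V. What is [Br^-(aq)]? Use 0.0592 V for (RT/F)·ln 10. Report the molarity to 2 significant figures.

The Br₂/Br⁻ couple has the larger reduction potential, so it is the cathode: E°cell = +1.08 − (−1.18) = +2.26 V and n = 2.
Since E = E° − (0.0592/n)·log Q, log Q = n(E° − E)/0.0592 = −5.439.
For Br2(l) + Mn(s) → 2 Br^-(aq) + Mn^2+(aq), the reaction quotient is Q = [Br^-(aq)]^2·[Mn^2+(aq)].
Solving for the unknown gives log [Br^-(aq)] = −2.069, so [Br^-(aq)] ≈ 0.0085 M.

0.0085 M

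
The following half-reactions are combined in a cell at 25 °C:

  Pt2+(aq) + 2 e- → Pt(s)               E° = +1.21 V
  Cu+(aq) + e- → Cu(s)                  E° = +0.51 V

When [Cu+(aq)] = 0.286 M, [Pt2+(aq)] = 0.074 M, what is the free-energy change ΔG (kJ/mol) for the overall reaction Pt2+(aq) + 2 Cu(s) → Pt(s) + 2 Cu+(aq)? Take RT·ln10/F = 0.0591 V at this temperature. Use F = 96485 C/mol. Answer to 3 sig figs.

The standard cell potential is +1.21 − (+0.51) = +0.70 V, with n = 2 electrons in the balanced equation.
Here Q = [Cu+(aq)]^2 / [Pt2+(aq)] = 1.11 (log Q = 0.044), giving E = +0.70 − (0.0591/2)·(0.044) = +0.6987 V.
ΔG = −nFE = −(2)(96485)(+0.6987) J/mol = −135 kJ/mol.

−135 kJ/mol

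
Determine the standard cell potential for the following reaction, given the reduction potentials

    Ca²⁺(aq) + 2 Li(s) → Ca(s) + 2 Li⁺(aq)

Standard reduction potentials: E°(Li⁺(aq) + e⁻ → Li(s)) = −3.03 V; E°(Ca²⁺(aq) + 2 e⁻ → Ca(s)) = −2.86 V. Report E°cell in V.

Ca²⁺(aq) gains electrons, so the Ca²⁺/Ca couple is the cathode; the Li⁺/Li couple is the anode.
E°cell = E°(cathode) − E°(anode) = −2.86 − (−3.03) = +0.17 V.
The positive value indicates the reaction is spontaneous as written.

+0.17 V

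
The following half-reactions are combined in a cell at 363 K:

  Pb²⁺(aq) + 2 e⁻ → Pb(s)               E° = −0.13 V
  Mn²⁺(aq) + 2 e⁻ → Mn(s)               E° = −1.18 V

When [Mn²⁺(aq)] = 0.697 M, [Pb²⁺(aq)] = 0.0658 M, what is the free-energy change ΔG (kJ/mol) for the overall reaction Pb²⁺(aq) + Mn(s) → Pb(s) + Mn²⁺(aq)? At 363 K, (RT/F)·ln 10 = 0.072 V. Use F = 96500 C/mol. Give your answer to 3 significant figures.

−196 kJ/mol

The standard cell potential is −0.13 − (−1.18) = +1.05 V, with n = 2 electrons in the balanced equation.
Q = [Mn²⁺(aq)] / [Pb²⁺(aq)] = 10.6, so log Q = 1.025 and E = +1.05 − (0.072/2)(1.025) = +1.0131 V.
Then ΔG = −nFE = −2 × 96500 × +1.0131 J/mol = −196 kJ/mol.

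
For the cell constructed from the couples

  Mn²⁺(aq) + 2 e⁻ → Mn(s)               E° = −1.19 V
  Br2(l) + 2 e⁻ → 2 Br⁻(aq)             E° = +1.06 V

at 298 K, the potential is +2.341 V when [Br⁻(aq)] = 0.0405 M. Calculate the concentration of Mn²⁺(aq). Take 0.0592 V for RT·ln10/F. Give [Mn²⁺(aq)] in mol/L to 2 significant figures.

0.51 M

The Br₂/Br⁻ couple has the larger reduction potential, so it is the cathode: E°cell = +1.06 − (−1.19) = +2.25 V and n = 2.
Since E = E° − (0.0592/n)·log Q, log Q = n(E° − E)/0.0592 = −3.074.
The balanced reaction is Br2(l) + Mn(s) → 2 Br⁻(aq) + Mn²⁺(aq), so Q = [Br⁻(aq)]^2·[Mn²⁺(aq)].
Solving for the unknown gives log [Mn²⁺(aq)] = −0.289, so [Mn²⁺(aq)] ≈ 0.51 M.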